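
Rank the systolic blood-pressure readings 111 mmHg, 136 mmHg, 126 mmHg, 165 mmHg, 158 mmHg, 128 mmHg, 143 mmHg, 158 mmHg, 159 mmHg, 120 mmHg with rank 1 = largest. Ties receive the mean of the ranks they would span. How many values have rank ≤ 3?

Sorted (descending): 165, 159, 158, 158, 143, 136, 128, 126, 120, 111
The 2 values of 158 occupy positions 3–4 → average rank (3+4)/2 = 3.5.
Ranks ≤ 3: {1, 2} → 2 values.

2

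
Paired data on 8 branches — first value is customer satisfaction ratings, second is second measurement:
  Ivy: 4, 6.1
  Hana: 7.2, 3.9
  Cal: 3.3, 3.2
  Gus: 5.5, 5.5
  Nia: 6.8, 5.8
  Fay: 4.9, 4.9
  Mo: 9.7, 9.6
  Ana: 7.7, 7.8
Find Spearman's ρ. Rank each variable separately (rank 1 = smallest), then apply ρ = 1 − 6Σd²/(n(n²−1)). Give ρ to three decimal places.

Ranks of variable 1: 2, 6, 1, 4, 5, 3, 8, 7
Ranks of variable 2: 6, 2, 1, 4, 5, 3, 8, 7
d = r₁ − r₂: -4, 4, 0, 0, 0, 0, 0, 0
d²: 16, 16, 0, 0, 0, 0, 0, 0; Σd² = 32
ρ = 1 − 6·32/(8·63) = 1 − 192/504 = 0.619

0.619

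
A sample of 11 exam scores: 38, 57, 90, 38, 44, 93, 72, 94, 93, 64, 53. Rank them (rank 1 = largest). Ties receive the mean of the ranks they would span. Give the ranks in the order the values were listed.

10.5, 7, 4, 10.5, 9, 2.5, 5, 1, 2.5, 6, 8

Sorted (descending): 94, 93, 93, 90, 72, 64, 57, 53, 44, 38, 38
The 2 values of 93 occupy positions 2–3 → average rank (2+3)/2 = 2.5.
The 2 values of 38 occupy positions 10–11 → average rank (10+11)/2 = 10.5.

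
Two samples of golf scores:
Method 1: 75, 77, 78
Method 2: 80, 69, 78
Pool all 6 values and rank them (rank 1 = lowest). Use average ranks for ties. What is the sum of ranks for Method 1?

Sorted (ascending): 69, 75, 77, 78, 78, 80
The 2 values of 78 occupy positions 4–5 → average rank (4+5)/2 = 4.5.
Method 1 values → pooled ranks: 75→2, 77→3, 78→4.5
Rank sum = 2 + 3 + 4.5 = 9.5

9.5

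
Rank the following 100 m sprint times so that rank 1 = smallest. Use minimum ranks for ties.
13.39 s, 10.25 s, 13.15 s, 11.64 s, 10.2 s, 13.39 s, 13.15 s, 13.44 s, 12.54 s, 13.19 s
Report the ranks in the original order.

8, 2, 5, 3, 1, 8, 5, 10, 4, 7

Sorted (ascending): 10.2, 10.25, 11.64, 12.54, 13.15, 13.15, 13.19, 13.39, 13.39, 13.44
The 2 values of 13.15 occupy positions 5–6 → each gets rank 5.
The 2 values of 13.39 occupy positions 8–9 → each gets rank 8.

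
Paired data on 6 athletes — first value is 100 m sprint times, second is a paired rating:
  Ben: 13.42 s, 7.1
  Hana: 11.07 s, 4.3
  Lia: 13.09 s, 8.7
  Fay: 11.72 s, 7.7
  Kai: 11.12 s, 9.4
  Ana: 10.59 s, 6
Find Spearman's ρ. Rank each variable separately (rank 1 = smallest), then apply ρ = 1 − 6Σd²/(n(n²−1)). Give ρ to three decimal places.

0.429

Ranks of variable 1: 6, 2, 5, 4, 3, 1
Ranks of variable 2: 3, 1, 5, 4, 6, 2
d = r₁ − r₂: 3, 1, 0, 0, -3, -1
d²: 9, 1, 0, 0, 9, 1; Σd² = 20
ρ = 1 − 6·20/(6·35) = 1 − 120/210 = 0.429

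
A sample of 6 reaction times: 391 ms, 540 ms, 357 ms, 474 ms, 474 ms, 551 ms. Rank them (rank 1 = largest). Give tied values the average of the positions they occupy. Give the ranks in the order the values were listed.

5, 2, 6, 3.5, 3.5, 1

Sorted (descending): 551, 540, 474, 474, 391, 357
The 2 values of 474 occupy positions 3–4 → average rank (3+4)/2 = 3.5.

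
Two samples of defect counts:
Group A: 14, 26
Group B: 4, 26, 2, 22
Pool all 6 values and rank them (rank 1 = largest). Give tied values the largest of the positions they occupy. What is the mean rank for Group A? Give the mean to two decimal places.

Sorted (descending): 26, 26, 22, 14, 4, 2
The 2 values of 26 occupy positions 1–2 → each gets rank 2.
Group A values → pooled ranks: 14→4, 26→2
Mean rank = (4 + 2) / 2 = 3.00

3.00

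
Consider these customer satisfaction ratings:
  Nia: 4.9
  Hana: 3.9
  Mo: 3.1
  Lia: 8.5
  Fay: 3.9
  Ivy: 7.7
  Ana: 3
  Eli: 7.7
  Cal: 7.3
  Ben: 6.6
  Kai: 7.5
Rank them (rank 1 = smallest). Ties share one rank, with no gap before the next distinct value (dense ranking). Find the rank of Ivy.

Sorted (ascending): 3, 3.1, 3.9, 3.9, 4.9, 6.6, 7.3, 7.5, 7.7, 7.7, 8.5
The 2 values of 3.9 share dense rank 3.
The 2 values of 7.7 share dense rank 8.
Remaining distinct values take the next consecutive integers.
Ivy has value 7.7 → rank 8.

8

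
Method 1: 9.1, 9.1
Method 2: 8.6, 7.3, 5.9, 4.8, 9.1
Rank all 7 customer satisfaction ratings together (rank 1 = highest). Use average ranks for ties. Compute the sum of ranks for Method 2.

Sorted (descending): 9.1, 9.1, 9.1, 8.6, 7.3, 5.9, 4.8
The 3 values of 9.1 occupy positions 1–3 → average rank 2.
Method 2 values → pooled ranks: 8.6→4, 7.3→5, 5.9→6, 4.8→7, 9.1→2
Rank sum = 4 + 5 + 6 + 7 + 2 = 24

24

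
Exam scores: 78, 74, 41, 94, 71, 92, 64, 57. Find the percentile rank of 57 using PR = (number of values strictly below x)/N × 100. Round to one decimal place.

N = 8.
Strictly below 57: 1. Equal to 57: 1.
PR = 1/8 × 100 = 12.5

12.5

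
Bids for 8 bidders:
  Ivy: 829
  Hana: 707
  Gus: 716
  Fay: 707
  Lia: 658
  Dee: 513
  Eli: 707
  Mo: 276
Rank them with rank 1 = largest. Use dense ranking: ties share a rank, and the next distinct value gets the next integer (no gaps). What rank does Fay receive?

Sorted (descending): 829, 716, 707, 707, 707, 658, 513, 276
The 3 values of 707 share dense rank 3.
Remaining distinct values take the next consecutive integers.
Fay has value 707 → rank 3.

3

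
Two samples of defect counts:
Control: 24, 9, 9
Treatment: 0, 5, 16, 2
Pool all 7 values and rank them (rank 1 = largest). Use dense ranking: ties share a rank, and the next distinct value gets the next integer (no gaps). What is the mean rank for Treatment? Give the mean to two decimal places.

Sorted (descending): 24, 16, 9, 9, 5, 2, 0
The 2 values of 9 share dense rank 3.
Remaining distinct values take the next consecutive integers.
Treatment values → pooled ranks: 0→6, 5→4, 16→2, 2→5
Mean rank = (6 + 4 + 2 + 5) / 4 = 4.25

4.25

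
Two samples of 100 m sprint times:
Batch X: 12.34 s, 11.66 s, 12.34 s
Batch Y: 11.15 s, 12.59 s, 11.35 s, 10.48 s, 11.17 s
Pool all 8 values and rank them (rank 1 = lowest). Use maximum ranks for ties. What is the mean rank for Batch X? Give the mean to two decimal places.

6.33

Sorted (ascending): 10.48, 11.15, 11.17, 11.35, 11.66, 12.34, 12.34, 12.59
The 2 values of 12.34 occupy positions 6–7 → each gets rank 7.
Batch X values → pooled ranks: 12.34→7, 11.66→5, 12.34→7
Mean rank = (7 + 5 + 7) / 3 = 6.33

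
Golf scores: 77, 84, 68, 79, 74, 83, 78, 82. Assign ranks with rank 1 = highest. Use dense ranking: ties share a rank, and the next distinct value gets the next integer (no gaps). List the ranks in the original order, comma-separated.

6, 1, 8, 4, 7, 2, 5, 3

Sorted (descending): 84, 83, 82, 79, 78, 77, 74, 68
No ties — each value takes its position as its rank.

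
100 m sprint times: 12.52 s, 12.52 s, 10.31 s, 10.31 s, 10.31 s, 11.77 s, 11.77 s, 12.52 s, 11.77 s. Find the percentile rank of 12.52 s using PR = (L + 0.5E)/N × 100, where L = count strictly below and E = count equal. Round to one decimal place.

N = 9.
Strictly below 12.52: 6. Equal to 12.52: 3.
PR = (6 + 0.5·3)/9 × 100 = 83.3

83.3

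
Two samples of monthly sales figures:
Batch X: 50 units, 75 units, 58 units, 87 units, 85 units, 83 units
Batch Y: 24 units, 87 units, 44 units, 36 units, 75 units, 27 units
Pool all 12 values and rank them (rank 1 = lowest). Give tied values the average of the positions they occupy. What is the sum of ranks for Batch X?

Sorted (ascending): 24, 27, 36, 44, 50, 58, 75, 75, 83, 85, 87, 87
The 2 values of 75 occupy positions 7–8 → average rank (7+8)/2 = 7.5.
The 2 values of 87 occupy positions 11–12 → average rank (11+12)/2 = 11.5.
Batch X values → pooled ranks: 50→5, 75→7.5, 58→6, 87→11.5, 85→10, 83→9
Rank sum = 5 + 7.5 + 6 + 11.5 + 10 + 9 = 49

49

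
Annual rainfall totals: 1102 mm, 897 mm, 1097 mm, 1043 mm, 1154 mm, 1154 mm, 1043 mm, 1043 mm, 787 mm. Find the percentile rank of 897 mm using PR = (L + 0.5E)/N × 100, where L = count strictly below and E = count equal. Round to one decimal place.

N = 9.
Strictly below 897: 1. Equal to 897: 1.
PR = (1 + 0.5·1)/9 × 100 = 16.7

16.7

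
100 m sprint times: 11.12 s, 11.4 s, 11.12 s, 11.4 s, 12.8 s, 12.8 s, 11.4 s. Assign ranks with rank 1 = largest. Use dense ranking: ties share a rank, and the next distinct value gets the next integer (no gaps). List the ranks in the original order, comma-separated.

3, 2, 3, 2, 1, 1, 2

Sorted (descending): 12.8, 12.8, 11.4, 11.4, 11.4, 11.12, 11.12
The 2 values of 12.8 share dense rank 1.
The 3 values of 11.4 share dense rank 2.
The 2 values of 11.12 share dense rank 3.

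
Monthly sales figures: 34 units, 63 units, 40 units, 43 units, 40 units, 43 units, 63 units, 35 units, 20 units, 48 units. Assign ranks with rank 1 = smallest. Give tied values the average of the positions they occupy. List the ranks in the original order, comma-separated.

2, 9.5, 4.5, 6.5, 4.5, 6.5, 9.5, 3, 1, 8

Sorted (ascending): 20, 34, 35, 40, 40, 43, 43, 48, 63, 63
The 2 values of 40 occupy positions 4–5 → average rank (4+5)/2 = 4.5.
The 2 values of 43 occupy positions 6–7 → average rank (6+7)/2 = 6.5.
The 2 values of 63 occupy positions 9–10 → average rank (9+10)/2 = 9.5.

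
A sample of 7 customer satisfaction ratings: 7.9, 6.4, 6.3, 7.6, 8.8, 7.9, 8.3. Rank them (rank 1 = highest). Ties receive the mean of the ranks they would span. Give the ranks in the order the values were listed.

3.5, 6, 7, 5, 1, 3.5, 2

Sorted (descending): 8.8, 8.3, 7.9, 7.9, 7.6, 6.4, 6.3
The 2 values of 7.9 occupy positions 3–4 → average rank (3+4)/2 = 3.5.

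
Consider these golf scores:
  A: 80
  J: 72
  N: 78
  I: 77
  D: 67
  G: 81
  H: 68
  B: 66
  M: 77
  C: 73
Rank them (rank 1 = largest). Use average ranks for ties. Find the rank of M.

Sorted (descending): 81, 80, 78, 77, 77, 73, 72, 68, 67, 66
The 2 values of 77 occupy positions 4–5 → average rank (4+5)/2 = 4.5.
M has value 77 → rank 4.5.

4.5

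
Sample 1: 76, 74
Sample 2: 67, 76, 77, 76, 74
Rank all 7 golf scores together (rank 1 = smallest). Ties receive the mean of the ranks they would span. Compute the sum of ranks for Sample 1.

Sorted (ascending): 67, 74, 74, 76, 76, 76, 77
The 2 values of 74 occupy positions 2–3 → average rank (2+3)/2 = 2.5.
The 3 values of 76 occupy positions 4–6 → average rank 5.
Sample 1 values → pooled ranks: 76→5, 74→2.5
Rank sum = 5 + 2.5 = 7.5

7.5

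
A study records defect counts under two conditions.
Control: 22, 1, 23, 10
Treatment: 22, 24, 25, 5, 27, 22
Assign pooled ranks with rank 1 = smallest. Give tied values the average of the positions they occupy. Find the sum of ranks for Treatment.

Sorted (ascending): 1, 5, 10, 22, 22, 22, 23, 24, 25, 27
The 3 values of 22 occupy positions 4–6 → average rank 5.
Treatment values → pooled ranks: 22→5, 24→8, 25→9, 5→2, 27→10, 22→5
Rank sum = 5 + 8 + 9 + 2 + 10 + 5 = 39

39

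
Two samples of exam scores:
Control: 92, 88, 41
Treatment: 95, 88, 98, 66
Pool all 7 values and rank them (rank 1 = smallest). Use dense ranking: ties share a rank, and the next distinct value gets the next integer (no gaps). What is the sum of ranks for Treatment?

16

Sorted (ascending): 41, 66, 88, 88, 92, 95, 98
The 2 values of 88 share dense rank 3.
Remaining distinct values take the next consecutive integers.
Treatment values → pooled ranks: 95→5, 88→3, 98→6, 66→2
Rank sum = 5 + 3 + 6 + 2 = 16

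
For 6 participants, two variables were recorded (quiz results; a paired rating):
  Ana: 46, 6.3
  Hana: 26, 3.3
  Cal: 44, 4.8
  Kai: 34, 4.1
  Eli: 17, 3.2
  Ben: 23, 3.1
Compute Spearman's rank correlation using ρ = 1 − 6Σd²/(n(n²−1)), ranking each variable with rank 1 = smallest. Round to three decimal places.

Ranks of variable 1: 6, 3, 5, 4, 1, 2
Ranks of variable 2: 6, 3, 5, 4, 2, 1
d = r₁ − r₂: 0, 0, 0, 0, -1, 1
d²: 0, 0, 0, 0, 1, 1; Σd² = 2
ρ = 1 − 6·2/(6·35) = 1 − 12/210 = 0.943

0.943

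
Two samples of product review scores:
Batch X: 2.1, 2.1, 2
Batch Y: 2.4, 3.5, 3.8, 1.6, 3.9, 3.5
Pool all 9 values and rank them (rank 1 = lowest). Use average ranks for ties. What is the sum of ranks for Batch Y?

Sorted (ascending): 1.6, 2, 2.1, 2.1, 2.4, 3.5, 3.5, 3.8, 3.9
The 2 values of 2.1 occupy positions 3–4 → average rank (3+4)/2 = 3.5.
The 2 values of 3.5 occupy positions 6–7 → average rank (6+7)/2 = 6.5.
Batch Y values → pooled ranks: 2.4→5, 3.5→6.5, 3.8→8, 1.6→1, 3.9→9, 3.5→6.5
Rank sum = 5 + 6.5 + 8 + 1 + 9 + 6.5 = 36

36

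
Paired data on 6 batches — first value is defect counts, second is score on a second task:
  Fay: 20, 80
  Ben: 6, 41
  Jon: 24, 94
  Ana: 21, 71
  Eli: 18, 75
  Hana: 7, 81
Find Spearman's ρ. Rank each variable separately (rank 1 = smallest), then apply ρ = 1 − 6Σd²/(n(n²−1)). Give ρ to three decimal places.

Ranks of variable 1: 4, 1, 6, 5, 3, 2
Ranks of variable 2: 4, 1, 6, 2, 3, 5
d = r₁ − r₂: 0, 0, 0, 3, 0, -3
d²: 0, 0, 0, 9, 0, 9; Σd² = 18
ρ = 1 − 6·18/(6·35) = 1 − 108/210 = 0.486

0.486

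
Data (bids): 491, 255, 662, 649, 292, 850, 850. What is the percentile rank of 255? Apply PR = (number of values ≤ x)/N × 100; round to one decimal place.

N = 7.
Strictly below 255: 0. Equal to 255: 1.
PR = 1/7 × 100 = 14.3

14.3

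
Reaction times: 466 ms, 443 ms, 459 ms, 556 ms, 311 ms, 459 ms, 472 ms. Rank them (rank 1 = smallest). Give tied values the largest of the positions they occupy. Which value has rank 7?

556

Sorted (ascending): 311, 443, 459, 459, 466, 472, 556
The 2 values of 459 occupy positions 3–4 → each gets rank 4.
Rank 7 → value 556.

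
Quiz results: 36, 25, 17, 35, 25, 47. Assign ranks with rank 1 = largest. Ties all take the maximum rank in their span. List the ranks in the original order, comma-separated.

Sorted (descending): 47, 36, 35, 25, 25, 17
The 2 values of 25 occupy positions 4–5 → each gets rank 5.

2, 5, 6, 3, 5, 1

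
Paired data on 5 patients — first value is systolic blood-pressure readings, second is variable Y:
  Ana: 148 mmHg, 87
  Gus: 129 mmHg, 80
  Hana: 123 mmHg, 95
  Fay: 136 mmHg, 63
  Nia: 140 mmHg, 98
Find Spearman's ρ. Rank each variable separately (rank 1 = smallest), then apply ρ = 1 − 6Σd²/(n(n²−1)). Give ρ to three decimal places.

Ranks of variable 1: 5, 2, 1, 3, 4
Ranks of variable 2: 3, 2, 4, 1, 5
d = r₁ − r₂: 2, 0, -3, 2, -1
d²: 4, 0, 9, 4, 1; Σd² = 18
ρ = 1 − 6·18/(5·24) = 1 − 108/120 = 0.100

0.100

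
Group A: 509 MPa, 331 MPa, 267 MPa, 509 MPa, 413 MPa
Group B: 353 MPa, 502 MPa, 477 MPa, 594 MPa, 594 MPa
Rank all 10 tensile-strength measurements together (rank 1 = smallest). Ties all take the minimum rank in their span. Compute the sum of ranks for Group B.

Sorted (ascending): 267, 331, 353, 413, 477, 502, 509, 509, 594, 594
The 2 values of 509 occupy positions 7–8 → each gets rank 7.
The 2 values of 594 occupy positions 9–10 → each gets rank 9.
Group B values → pooled ranks: 353→3, 502→6, 477→5, 594→9, 594→9
Rank sum = 3 + 6 + 5 + 9 + 9 = 32

32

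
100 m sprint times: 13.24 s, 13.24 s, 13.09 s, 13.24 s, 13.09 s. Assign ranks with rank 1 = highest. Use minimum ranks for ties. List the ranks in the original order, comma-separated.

1, 1, 4, 1, 4

Sorted (descending): 13.24, 13.24, 13.24, 13.09, 13.09
The 3 values of 13.24 occupy positions 1–3 → each gets rank 1.
The 2 values of 13.09 occupy positions 4–5 → each gets rank 4.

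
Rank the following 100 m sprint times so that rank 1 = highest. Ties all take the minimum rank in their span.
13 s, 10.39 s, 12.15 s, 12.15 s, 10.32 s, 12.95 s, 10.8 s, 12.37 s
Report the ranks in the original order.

1, 7, 4, 4, 8, 2, 6, 3

Sorted (descending): 13, 12.95, 12.37, 12.15, 12.15, 10.8, 10.39, 10.32
The 2 values of 12.15 occupy positions 4–5 → each gets rank 4.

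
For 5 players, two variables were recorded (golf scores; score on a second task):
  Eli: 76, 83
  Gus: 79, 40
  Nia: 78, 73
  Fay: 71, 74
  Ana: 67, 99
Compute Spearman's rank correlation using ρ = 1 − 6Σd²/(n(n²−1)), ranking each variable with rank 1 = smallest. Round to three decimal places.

-0.900

Ranks of variable 1: 3, 5, 4, 2, 1
Ranks of variable 2: 4, 1, 2, 3, 5
d = r₁ − r₂: -1, 4, 2, -1, -4
d²: 1, 16, 4, 1, 16; Σd² = 38
ρ = 1 − 6·38/(5·24) = 1 − 228/120 = -0.900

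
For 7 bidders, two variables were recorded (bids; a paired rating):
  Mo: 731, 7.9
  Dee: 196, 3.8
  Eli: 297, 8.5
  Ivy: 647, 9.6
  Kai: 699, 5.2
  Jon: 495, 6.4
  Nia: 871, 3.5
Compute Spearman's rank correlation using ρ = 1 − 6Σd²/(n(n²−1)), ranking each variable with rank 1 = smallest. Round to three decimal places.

-0.214

Ranks of variable 1: 6, 1, 2, 4, 5, 3, 7
Ranks of variable 2: 5, 2, 6, 7, 3, 4, 1
d = r₁ − r₂: 1, -1, -4, -3, 2, -1, 6
d²: 1, 1, 16, 9, 4, 1, 36; Σd² = 68
ρ = 1 − 6·68/(7·48) = 1 − 408/336 = -0.214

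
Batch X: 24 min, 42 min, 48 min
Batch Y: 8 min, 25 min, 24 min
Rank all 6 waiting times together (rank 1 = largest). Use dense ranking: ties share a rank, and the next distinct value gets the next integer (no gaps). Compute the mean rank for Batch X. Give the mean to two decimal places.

Sorted (descending): 48, 42, 25, 24, 24, 8
The 2 values of 24 share dense rank 4.
Remaining distinct values take the next consecutive integers.
Batch X values → pooled ranks: 24→4, 42→2, 48→1
Mean rank = (4 + 2 + 1) / 3 = 2.33

2.33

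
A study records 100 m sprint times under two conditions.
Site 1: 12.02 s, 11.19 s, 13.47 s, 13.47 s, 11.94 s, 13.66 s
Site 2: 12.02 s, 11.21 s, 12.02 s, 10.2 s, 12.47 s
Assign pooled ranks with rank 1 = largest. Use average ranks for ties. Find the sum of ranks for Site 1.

30

Sorted (descending): 13.66, 13.47, 13.47, 12.47, 12.02, 12.02, 12.02, 11.94, 11.21, 11.19, 10.2
The 2 values of 13.47 occupy positions 2–3 → average rank (2+3)/2 = 2.5.
The 3 values of 12.02 occupy positions 5–7 → average rank 6.
Site 1 values → pooled ranks: 12.02→6, 11.19→10, 13.47→2.5, 13.47→2.5, 11.94→8, 13.66→1
Rank sum = 6 + 10 + 2.5 + 2.5 + 8 + 1 = 30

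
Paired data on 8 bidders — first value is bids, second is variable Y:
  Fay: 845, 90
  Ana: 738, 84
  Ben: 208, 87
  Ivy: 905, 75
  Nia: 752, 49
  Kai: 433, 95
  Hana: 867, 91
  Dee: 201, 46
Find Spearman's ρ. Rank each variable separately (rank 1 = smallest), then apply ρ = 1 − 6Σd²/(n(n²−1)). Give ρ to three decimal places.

Ranks of variable 1: 6, 4, 2, 8, 5, 3, 7, 1
Ranks of variable 2: 6, 4, 5, 3, 2, 8, 7, 1
d = r₁ − r₂: 0, 0, -3, 5, 3, -5, 0, 0
d²: 0, 0, 9, 25, 9, 25, 0, 0; Σd² = 68
ρ = 1 − 6·68/(8·63) = 1 − 408/504 = 0.190

0.190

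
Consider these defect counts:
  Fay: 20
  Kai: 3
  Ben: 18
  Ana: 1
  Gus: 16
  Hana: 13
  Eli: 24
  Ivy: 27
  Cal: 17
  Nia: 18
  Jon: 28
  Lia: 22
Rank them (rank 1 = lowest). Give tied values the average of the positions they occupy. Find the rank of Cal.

5

Sorted (ascending): 1, 3, 13, 16, 17, 18, 18, 20, 22, 24, 27, 28
The 2 values of 18 occupy positions 6–7 → average rank (6+7)/2 = 6.5.
Cal has value 17 → rank 5.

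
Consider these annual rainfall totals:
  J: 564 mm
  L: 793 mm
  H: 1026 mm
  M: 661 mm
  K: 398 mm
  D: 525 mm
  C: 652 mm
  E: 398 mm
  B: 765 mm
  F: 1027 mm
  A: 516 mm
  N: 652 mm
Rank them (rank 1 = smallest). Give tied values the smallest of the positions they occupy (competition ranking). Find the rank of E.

1

Sorted (ascending): 398, 398, 516, 525, 564, 652, 652, 661, 765, 793, 1026, 1027
The 2 values of 398 occupy positions 1–2 → each gets rank 1.
The 2 values of 652 occupy positions 6–7 → each gets rank 6.
E has value 398 mm → rank 1.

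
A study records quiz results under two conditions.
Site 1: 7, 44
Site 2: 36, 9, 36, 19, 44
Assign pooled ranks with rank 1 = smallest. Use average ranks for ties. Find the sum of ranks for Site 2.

Sorted (ascending): 7, 9, 19, 36, 36, 44, 44
The 2 values of 36 occupy positions 4–5 → average rank (4+5)/2 = 4.5.
The 2 values of 44 occupy positions 6–7 → average rank (6+7)/2 = 6.5.
Site 2 values → pooled ranks: 36→4.5, 9→2, 36→4.5, 19→3, 44→6.5
Rank sum = 4.5 + 2 + 4.5 + 3 + 6.5 = 20.5

20.5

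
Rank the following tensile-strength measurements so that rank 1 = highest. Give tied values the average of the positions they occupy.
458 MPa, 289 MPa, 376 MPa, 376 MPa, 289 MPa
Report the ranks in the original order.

Sorted (descending): 458, 376, 376, 289, 289
The 2 values of 376 occupy positions 2–3 → average rank (2+3)/2 = 2.5.
The 2 values of 289 occupy positions 4–5 → average rank (4+5)/2 = 4.5.

1, 4.5, 2.5, 2.5, 4.5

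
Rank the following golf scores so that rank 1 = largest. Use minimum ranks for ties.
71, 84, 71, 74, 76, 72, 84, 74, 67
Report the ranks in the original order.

7, 1, 7, 4, 3, 6, 1, 4, 9

Sorted (descending): 84, 84, 76, 74, 74, 72, 71, 71, 67
The 2 values of 84 occupy positions 1–2 → each gets rank 1.
The 2 values of 74 occupy positions 4–5 → each gets rank 4.
The 2 values of 71 occupy positions 7–8 → each gets rank 7.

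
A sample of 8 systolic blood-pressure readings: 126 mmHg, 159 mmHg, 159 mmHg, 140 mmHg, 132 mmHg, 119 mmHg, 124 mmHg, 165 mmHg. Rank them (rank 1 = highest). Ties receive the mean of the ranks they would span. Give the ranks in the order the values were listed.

6, 2.5, 2.5, 4, 5, 8, 7, 1

Sorted (descending): 165, 159, 159, 140, 132, 126, 124, 119
The 2 values of 159 occupy positions 2–3 → average rank (2+3)/2 = 2.5.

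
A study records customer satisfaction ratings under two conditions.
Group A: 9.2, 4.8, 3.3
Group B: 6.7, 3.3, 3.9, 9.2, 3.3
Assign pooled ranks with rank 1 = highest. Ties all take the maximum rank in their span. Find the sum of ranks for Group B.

Sorted (descending): 9.2, 9.2, 6.7, 4.8, 3.9, 3.3, 3.3, 3.3
The 2 values of 9.2 occupy positions 1–2 → each gets rank 2.
The 3 values of 3.3 occupy positions 6–8 → each gets rank 8.
Group B values → pooled ranks: 6.7→3, 3.3→8, 3.9→5, 9.2→2, 3.3→8
Rank sum = 3 + 8 + 5 + 2 + 8 = 26

26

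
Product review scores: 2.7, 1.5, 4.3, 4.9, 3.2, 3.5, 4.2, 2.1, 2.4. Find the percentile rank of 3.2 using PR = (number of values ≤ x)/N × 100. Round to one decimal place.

N = 9.
Strictly below 3.2: 4. Equal to 3.2: 1.
PR = 5/9 × 100 = 55.6

55.6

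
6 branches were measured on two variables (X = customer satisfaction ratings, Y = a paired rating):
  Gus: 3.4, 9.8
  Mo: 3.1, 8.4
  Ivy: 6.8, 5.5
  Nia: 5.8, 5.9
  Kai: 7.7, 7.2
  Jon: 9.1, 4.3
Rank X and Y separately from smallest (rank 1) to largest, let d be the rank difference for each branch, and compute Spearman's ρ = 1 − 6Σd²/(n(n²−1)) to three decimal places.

Ranks of variable 1: 2, 1, 4, 3, 5, 6
Ranks of variable 2: 6, 5, 2, 3, 4, 1
d = r₁ − r₂: -4, -4, 2, 0, 1, 5
d²: 16, 16, 4, 0, 1, 25; Σd² = 62
ρ = 1 − 6·62/(6·35) = 1 − 372/210 = -0.771

-0.771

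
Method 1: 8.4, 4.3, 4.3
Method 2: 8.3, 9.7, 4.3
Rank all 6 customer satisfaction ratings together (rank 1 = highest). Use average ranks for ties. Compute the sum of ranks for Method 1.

12

Sorted (descending): 9.7, 8.4, 8.3, 4.3, 4.3, 4.3
The 3 values of 4.3 occupy positions 4–6 → average rank 5.
Method 1 values → pooled ranks: 8.4→2, 4.3→5, 4.3→5
Rank sum = 2 + 5 + 5 = 12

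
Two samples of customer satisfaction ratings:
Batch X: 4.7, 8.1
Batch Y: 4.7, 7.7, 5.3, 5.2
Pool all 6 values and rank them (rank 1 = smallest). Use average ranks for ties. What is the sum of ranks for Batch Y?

13.5

Sorted (ascending): 4.7, 4.7, 5.2, 5.3, 7.7, 8.1
The 2 values of 4.7 occupy positions 1–2 → average rank (1+2)/2 = 1.5.
Batch Y values → pooled ranks: 4.7→1.5, 7.7→5, 5.3→4, 5.2→3
Rank sum = 1.5 + 5 + 4 + 3 = 13.5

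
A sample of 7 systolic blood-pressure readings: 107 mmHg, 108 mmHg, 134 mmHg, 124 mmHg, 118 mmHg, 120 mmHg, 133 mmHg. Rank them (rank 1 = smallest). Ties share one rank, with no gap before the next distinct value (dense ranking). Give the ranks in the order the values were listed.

1, 2, 7, 5, 3, 4, 6

Sorted (ascending): 107, 108, 118, 120, 124, 133, 134
No ties — each value takes its position as its rank.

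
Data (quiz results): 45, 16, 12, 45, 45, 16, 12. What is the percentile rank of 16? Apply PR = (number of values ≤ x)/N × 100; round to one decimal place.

57.1

N = 7.
Strictly below 16: 2. Equal to 16: 2.
PR = 4/7 × 100 = 57.1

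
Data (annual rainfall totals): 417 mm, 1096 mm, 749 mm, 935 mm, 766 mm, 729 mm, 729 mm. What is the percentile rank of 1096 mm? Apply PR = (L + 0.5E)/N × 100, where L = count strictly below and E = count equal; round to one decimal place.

N = 7.
Strictly below 1096: 6. Equal to 1096: 1.
PR = (6 + 0.5·1)/7 × 100 = 92.9

92.9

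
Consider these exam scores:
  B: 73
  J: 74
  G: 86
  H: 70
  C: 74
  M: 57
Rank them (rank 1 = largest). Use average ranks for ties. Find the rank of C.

Sorted (descending): 86, 74, 74, 73, 70, 57
The 2 values of 74 occupy positions 2–3 → average rank (2+3)/2 = 2.5.
C has value 74 → rank 2.5.

2.5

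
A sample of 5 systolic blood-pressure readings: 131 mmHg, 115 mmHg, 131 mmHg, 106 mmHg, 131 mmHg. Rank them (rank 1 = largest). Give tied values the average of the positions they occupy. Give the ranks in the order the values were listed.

Sorted (descending): 131, 131, 131, 115, 106
The 3 values of 131 occupy positions 1–3 → average rank 2.

2, 4, 2, 5, 2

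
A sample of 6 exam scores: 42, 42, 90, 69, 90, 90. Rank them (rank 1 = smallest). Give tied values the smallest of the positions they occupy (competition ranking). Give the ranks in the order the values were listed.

1, 1, 4, 3, 4, 4

Sorted (ascending): 42, 42, 69, 90, 90, 90
The 2 values of 42 occupy positions 1–2 → each gets rank 1.
The 3 values of 90 occupy positions 4–6 → each gets rank 4.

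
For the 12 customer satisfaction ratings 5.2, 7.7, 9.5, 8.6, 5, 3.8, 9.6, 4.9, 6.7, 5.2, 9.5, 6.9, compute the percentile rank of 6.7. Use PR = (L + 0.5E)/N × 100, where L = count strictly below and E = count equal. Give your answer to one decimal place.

N = 12.
Strictly below 6.7: 5. Equal to 6.7: 1.
PR = (5 + 0.5·1)/12 × 100 = 45.8

45.8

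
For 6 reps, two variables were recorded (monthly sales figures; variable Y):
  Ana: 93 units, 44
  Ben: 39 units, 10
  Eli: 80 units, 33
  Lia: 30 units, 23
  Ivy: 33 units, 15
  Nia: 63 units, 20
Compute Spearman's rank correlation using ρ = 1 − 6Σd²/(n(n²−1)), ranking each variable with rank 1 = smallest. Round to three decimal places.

Ranks of variable 1: 6, 3, 5, 1, 2, 4
Ranks of variable 2: 6, 1, 5, 4, 2, 3
d = r₁ − r₂: 0, 2, 0, -3, 0, 1
d²: 0, 4, 0, 9, 0, 1; Σd² = 14
ρ = 1 − 6·14/(6·35) = 1 − 84/210 = 0.600

0.600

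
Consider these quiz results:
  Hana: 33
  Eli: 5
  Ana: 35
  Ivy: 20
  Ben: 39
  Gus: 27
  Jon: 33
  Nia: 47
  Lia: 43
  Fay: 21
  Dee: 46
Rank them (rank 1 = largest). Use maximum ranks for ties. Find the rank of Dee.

2

Sorted (descending): 47, 46, 43, 39, 35, 33, 33, 27, 21, 20, 5
The 2 values of 33 occupy positions 6–7 → each gets rank 7.
Dee has value 46 → rank 2.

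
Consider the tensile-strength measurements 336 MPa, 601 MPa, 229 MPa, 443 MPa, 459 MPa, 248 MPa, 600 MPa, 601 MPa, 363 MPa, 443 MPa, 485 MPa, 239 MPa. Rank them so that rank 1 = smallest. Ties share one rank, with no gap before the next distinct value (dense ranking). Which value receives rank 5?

363

Sorted (ascending): 229, 239, 248, 336, 363, 443, 443, 459, 485, 600, 601, 601
The 2 values of 443 share dense rank 6.
The 2 values of 601 share dense rank 10.
Remaining distinct values take the next consecutive integers.
Rank 5 → value 363.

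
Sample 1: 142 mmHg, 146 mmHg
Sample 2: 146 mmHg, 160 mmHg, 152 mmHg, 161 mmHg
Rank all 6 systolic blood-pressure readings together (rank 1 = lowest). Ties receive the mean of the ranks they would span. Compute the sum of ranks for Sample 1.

Sorted (ascending): 142, 146, 146, 152, 160, 161
The 2 values of 146 occupy positions 2–3 → average rank (2+3)/2 = 2.5.
Sample 1 values → pooled ranks: 142→1, 146→2.5
Rank sum = 1 + 2.5 = 3.5

3.5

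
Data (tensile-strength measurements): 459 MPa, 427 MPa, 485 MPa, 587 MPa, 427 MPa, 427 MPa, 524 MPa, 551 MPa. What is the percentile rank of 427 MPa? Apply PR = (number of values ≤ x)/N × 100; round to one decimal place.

37.5

N = 8.
Strictly below 427: 0. Equal to 427: 3.
PR = 3/8 × 100 = 37.5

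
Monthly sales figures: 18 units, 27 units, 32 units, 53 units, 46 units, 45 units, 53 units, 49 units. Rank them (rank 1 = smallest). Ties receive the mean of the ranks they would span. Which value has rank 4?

45

Sorted (ascending): 18, 27, 32, 45, 46, 49, 53, 53
The 2 values of 53 occupy positions 7–8 → average rank (7+8)/2 = 7.5.
Rank 4 → value 45.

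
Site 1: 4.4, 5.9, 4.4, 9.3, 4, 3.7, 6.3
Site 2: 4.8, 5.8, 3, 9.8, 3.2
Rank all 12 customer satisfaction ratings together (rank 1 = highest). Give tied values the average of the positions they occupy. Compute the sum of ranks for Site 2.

Sorted (descending): 9.8, 9.3, 6.3, 5.9, 5.8, 4.8, 4.4, 4.4, 4, 3.7, 3.2, 3
The 2 values of 4.4 occupy positions 7–8 → average rank (7+8)/2 = 7.5.
Site 2 values → pooled ranks: 4.8→6, 5.8→5, 3→12, 9.8→1, 3.2→11
Rank sum = 6 + 5 + 12 + 1 + 11 = 35

35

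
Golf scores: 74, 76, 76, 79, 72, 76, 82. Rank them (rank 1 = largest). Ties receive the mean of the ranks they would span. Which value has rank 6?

74

Sorted (descending): 82, 79, 76, 76, 76, 74, 72
The 3 values of 76 occupy positions 3–5 → average rank 4.
Rank 6 → value 74.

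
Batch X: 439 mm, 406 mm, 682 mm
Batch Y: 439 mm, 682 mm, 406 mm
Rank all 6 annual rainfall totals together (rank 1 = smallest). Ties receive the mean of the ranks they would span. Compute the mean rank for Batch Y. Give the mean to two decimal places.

Sorted (ascending): 406, 406, 439, 439, 682, 682
The 2 values of 406 occupy positions 1–2 → average rank (1+2)/2 = 1.5.
The 2 values of 439 occupy positions 3–4 → average rank (3+4)/2 = 3.5.
The 2 values of 682 occupy positions 5–6 → average rank (5+6)/2 = 5.5.
Batch Y values → pooled ranks: 439→3.5, 682→5.5, 406→1.5
Mean rank = (3.5 + 5.5 + 1.5) / 3 = 3.50

3.50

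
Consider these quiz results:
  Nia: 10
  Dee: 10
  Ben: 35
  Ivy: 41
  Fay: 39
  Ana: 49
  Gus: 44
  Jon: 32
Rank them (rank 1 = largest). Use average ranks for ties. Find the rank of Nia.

7.5

Sorted (descending): 49, 44, 41, 39, 35, 32, 10, 10
The 2 values of 10 occupy positions 7–8 → average rank (7+8)/2 = 7.5.
Nia has value 10 → rank 7.5.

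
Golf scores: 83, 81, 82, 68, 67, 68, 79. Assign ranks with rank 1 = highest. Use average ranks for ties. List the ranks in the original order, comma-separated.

1, 3, 2, 5.5, 7, 5.5, 4

Sorted (descending): 83, 82, 81, 79, 68, 68, 67
The 2 values of 68 occupy positions 5–6 → average rank (5+6)/2 = 5.5.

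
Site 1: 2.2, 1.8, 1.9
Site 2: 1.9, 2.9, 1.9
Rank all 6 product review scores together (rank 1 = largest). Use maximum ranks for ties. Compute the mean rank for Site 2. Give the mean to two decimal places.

Sorted (descending): 2.9, 2.2, 1.9, 1.9, 1.9, 1.8
The 3 values of 1.9 occupy positions 3–5 → each gets rank 5.
Site 2 values → pooled ranks: 1.9→5, 2.9→1, 1.9→5
Mean rank = (5 + 1 + 5) / 3 = 3.67

3.67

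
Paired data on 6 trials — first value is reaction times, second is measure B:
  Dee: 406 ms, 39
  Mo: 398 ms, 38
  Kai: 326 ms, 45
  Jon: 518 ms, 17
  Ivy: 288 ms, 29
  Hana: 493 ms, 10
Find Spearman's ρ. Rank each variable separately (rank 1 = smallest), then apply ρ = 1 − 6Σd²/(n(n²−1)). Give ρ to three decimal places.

Ranks of variable 1: 4, 3, 2, 6, 1, 5
Ranks of variable 2: 5, 4, 6, 2, 3, 1
d = r₁ − r₂: -1, -1, -4, 4, -2, 4
d²: 1, 1, 16, 16, 4, 16; Σd² = 54
ρ = 1 − 6·54/(6·35) = 1 − 324/210 = -0.543

-0.543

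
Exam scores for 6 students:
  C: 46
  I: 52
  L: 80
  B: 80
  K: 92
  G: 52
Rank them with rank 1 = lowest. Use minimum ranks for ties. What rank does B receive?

4

Sorted (ascending): 46, 52, 52, 80, 80, 92
The 2 values of 52 occupy positions 2–3 → each gets rank 2.
The 2 values of 80 occupy positions 4–5 → each gets rank 4.
B has value 80 → rank 4.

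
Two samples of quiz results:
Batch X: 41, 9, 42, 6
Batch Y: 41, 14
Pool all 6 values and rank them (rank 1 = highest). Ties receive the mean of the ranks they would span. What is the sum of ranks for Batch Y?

Sorted (descending): 42, 41, 41, 14, 9, 6
The 2 values of 41 occupy positions 2–3 → average rank (2+3)/2 = 2.5.
Batch Y values → pooled ranks: 41→2.5, 14→4
Rank sum = 2.5 + 4 = 6.5

6.5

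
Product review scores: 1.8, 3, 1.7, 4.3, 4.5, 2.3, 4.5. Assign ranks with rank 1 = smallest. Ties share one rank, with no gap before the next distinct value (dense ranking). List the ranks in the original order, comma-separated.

2, 4, 1, 5, 6, 3, 6

Sorted (ascending): 1.7, 1.8, 2.3, 3, 4.3, 4.5, 4.5
The 2 values of 4.5 share dense rank 6.
Remaining distinct values take the next consecutive integers.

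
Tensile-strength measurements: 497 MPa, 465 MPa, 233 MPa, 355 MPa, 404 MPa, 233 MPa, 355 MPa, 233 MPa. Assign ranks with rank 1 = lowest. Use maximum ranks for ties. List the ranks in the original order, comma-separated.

Sorted (ascending): 233, 233, 233, 355, 355, 404, 465, 497
The 3 values of 233 occupy positions 1–3 → each gets rank 3.
The 2 values of 355 occupy positions 4–5 → each gets rank 5.

8, 7, 3, 5, 6, 3, 5, 3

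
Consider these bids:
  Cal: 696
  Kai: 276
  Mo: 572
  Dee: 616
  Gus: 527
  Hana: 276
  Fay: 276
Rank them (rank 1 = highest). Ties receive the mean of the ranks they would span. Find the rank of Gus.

Sorted (descending): 696, 616, 572, 527, 276, 276, 276
The 3 values of 276 occupy positions 5–7 → average rank 6.
Gus has value 527 → rank 4.

4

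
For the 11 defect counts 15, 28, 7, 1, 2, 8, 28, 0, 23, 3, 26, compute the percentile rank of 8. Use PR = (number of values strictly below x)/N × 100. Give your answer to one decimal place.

N = 11.
Strictly below 8: 5. Equal to 8: 1.
PR = 5/11 × 100 = 45.5

45.5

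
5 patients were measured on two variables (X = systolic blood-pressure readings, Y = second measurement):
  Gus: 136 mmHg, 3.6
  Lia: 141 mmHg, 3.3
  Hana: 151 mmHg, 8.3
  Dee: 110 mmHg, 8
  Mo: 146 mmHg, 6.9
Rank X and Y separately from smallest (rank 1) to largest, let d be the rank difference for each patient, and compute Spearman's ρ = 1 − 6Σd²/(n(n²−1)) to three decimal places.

0.300

Ranks of variable 1: 2, 3, 5, 1, 4
Ranks of variable 2: 2, 1, 5, 4, 3
d = r₁ − r₂: 0, 2, 0, -3, 1
d²: 0, 4, 0, 9, 1; Σd² = 14
ρ = 1 − 6·14/(5·24) = 1 − 84/120 = 0.300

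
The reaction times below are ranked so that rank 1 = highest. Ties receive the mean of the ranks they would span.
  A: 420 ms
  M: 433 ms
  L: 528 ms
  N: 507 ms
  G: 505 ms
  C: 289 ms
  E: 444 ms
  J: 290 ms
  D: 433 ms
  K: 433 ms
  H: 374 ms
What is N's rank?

2

Sorted (descending): 528, 507, 505, 444, 433, 433, 433, 420, 374, 290, 289
The 3 values of 433 occupy positions 5–7 → average rank 6.
N has value 507 ms → rank 2.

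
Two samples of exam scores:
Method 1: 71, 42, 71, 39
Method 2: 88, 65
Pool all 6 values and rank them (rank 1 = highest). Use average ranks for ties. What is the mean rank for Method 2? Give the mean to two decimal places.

Sorted (descending): 88, 71, 71, 65, 42, 39
The 2 values of 71 occupy positions 2–3 → average rank (2+3)/2 = 2.5.
Method 2 values → pooled ranks: 88→1, 65→4
Mean rank = (1 + 4) / 2 = 2.50

2.50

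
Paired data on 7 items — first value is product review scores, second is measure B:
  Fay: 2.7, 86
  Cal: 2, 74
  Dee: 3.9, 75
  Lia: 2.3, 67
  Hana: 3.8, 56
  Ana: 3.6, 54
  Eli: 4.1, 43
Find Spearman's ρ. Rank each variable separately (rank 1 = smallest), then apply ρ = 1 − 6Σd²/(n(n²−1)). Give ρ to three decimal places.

Ranks of variable 1: 3, 1, 6, 2, 5, 4, 7
Ranks of variable 2: 7, 5, 6, 4, 3, 2, 1
d = r₁ − r₂: -4, -4, 0, -2, 2, 2, 6
d²: 16, 16, 0, 4, 4, 4, 36; Σd² = 80
ρ = 1 − 6·80/(7·48) = 1 − 480/336 = -0.429

-0.429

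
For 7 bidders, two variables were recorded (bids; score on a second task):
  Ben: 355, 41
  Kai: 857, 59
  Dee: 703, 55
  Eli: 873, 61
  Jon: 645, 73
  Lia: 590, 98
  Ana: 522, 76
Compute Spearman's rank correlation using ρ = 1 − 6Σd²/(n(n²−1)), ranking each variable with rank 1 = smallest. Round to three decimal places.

-0.071

Ranks of variable 1: 1, 6, 5, 7, 4, 3, 2
Ranks of variable 2: 1, 3, 2, 4, 5, 7, 6
d = r₁ − r₂: 0, 3, 3, 3, -1, -4, -4
d²: 0, 9, 9, 9, 1, 16, 16; Σd² = 60
ρ = 1 − 6·60/(7·48) = 1 − 360/336 = -0.071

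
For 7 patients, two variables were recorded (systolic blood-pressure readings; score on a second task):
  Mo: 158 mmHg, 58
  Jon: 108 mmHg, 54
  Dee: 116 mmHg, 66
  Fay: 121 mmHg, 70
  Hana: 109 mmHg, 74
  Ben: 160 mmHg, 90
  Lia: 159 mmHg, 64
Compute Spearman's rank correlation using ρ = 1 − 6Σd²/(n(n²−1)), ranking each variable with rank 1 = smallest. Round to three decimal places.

0.357

Ranks of variable 1: 5, 1, 3, 4, 2, 7, 6
Ranks of variable 2: 2, 1, 4, 5, 6, 7, 3
d = r₁ − r₂: 3, 0, -1, -1, -4, 0, 3
d²: 9, 0, 1, 1, 16, 0, 9; Σd² = 36
ρ = 1 − 6·36/(7·48) = 1 − 216/336 = 0.357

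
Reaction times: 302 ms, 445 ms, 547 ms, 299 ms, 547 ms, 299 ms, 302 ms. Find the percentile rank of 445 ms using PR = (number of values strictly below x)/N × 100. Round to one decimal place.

57.1

N = 7.
Strictly below 445: 4. Equal to 445: 1.
PR = 4/7 × 100 = 57.1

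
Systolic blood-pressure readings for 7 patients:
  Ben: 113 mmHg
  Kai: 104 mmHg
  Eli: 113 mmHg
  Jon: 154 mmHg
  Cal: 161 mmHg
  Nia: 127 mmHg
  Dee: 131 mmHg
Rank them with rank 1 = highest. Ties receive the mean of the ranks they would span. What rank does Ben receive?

5.5

Sorted (descending): 161, 154, 131, 127, 113, 113, 104
The 2 values of 113 occupy positions 5–6 → average rank (5+6)/2 = 5.5.
Ben has value 113 mmHg → rank 5.5.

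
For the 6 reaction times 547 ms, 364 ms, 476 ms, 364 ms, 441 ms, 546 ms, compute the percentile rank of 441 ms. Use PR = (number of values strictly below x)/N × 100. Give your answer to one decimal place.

N = 6.
Strictly below 441: 2. Equal to 441: 1.
PR = 2/6 × 100 = 33.3

33.3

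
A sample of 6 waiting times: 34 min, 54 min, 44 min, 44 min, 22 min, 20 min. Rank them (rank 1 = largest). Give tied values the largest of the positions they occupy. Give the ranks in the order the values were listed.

Sorted (descending): 54, 44, 44, 34, 22, 20
The 2 values of 44 occupy positions 2–3 → each gets rank 3.

4, 1, 3, 3, 5, 6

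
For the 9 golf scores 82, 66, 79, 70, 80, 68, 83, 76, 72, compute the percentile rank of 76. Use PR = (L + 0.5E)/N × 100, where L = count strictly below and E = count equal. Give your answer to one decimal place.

N = 9.
Strictly below 76: 4. Equal to 76: 1.
PR = (4 + 0.5·1)/9 × 100 = 50.0

50.0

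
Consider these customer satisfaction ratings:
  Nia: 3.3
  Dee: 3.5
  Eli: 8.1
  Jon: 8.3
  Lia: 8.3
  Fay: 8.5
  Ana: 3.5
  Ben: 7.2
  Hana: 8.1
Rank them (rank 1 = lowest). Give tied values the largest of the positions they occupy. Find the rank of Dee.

Sorted (ascending): 3.3, 3.5, 3.5, 7.2, 8.1, 8.1, 8.3, 8.3, 8.5
The 2 values of 3.5 occupy positions 2–3 → each gets rank 3.
The 2 values of 8.1 occupy positions 5–6 → each gets rank 6.
The 2 values of 8.3 occupy positions 7–8 → each gets rank 8.
Dee has value 3.5 → rank 3.

3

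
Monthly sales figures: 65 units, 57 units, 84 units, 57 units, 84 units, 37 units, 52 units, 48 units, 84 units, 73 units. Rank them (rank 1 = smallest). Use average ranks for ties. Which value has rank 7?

73

Sorted (ascending): 37, 48, 52, 57, 57, 65, 73, 84, 84, 84
The 2 values of 57 occupy positions 4–5 → average rank (4+5)/2 = 4.5.
The 3 values of 84 occupy positions 8–10 → average rank 9.
Rank 7 → value 73.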